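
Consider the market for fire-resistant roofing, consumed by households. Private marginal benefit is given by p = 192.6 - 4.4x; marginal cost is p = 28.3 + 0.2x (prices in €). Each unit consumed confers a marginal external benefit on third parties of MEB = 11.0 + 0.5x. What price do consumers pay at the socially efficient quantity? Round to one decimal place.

Social marginal benefit = demand + MEB = 203.6 - 3.9x.
Set SMB = MC: 203.6 - 3.9x = 28.3 + 0.2x → x* = 42.7561.
Consumer price on the demand curve at x*: 192.6 − 4.4×42.7561 = 4.4732.

P = €4.5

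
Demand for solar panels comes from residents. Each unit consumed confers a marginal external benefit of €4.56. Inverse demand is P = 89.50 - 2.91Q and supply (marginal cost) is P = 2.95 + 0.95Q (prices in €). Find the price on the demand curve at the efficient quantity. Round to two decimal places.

P = €20.81

Social marginal benefit = demand + MEB = 94.06 - 2.91Q.
Set SMB = MC: 94.06 - 2.91Q = 2.95 + 0.95Q → Q* = 23.6036.
Consumer price on the demand curve at Q*: 89.50 − 2.91×23.6036 = 20.8135.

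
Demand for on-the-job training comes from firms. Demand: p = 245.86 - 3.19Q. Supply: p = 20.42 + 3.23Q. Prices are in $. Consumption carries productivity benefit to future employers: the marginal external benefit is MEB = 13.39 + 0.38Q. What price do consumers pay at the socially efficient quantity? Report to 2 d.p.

P = $119.72

Social marginal benefit = demand + MEB = 259.25 - 2.81Q.
Set SMB = MC: 259.25 - 2.81Q = 20.42 + 3.23Q → Q* = 39.5414.
Consumer price on the demand curve at Q*: 245.86 − 3.19×39.5414 = 119.7229.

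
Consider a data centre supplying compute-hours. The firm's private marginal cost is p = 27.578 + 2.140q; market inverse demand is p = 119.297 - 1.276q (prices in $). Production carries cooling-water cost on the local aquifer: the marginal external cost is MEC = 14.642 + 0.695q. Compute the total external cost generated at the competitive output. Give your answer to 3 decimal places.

Market equilibrium (private): 27.578 + 2.140q = 119.297 - 1.276q → q_m = 26.8498.
Total external cost = ∫₀^{q_m} (14.642 + 0.695q) dq = 14.642×26.8498 + ½×0.695×26.8498² = 643.6516.

$643.652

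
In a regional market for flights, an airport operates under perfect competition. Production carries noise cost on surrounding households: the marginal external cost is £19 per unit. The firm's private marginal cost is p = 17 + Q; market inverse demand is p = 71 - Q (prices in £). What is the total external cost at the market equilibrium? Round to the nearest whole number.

£513

Market equilibrium (private): 17 + Q = 71 - Q → Q_m = 27.0000.
Total external cost = MEC × Q_m = 19 × 27.0000 = 513.0000.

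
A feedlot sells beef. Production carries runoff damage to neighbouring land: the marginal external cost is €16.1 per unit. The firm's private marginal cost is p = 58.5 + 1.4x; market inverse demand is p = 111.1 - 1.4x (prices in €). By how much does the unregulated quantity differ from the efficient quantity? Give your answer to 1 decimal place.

5.8 units

Market equilibrium (private): 58.5 + 1.4x = 111.1 - 1.4x → x_m = 18.7857.
Social marginal cost = private MC + MEC = 74.6 + 1.4x.
Set SMC = demand: 74.6 + 1.4x = 111.1 - 1.4x → x* = 13.0357.
Gap = |18.7857 − 13.0357| = 5.7500.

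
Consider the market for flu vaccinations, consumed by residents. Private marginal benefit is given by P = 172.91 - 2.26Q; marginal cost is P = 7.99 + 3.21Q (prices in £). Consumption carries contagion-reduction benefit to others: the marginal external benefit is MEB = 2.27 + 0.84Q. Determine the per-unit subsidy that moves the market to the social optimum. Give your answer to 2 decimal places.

Social marginal benefit = demand + MEB = 175.18 - 1.42Q.
Set SMB = MC: 175.18 - 1.42Q = 7.99 + 3.21Q → Q* = 36.1102.
The Pigouvian subsidy equals MEB at Q*: 2.27 + 0.84×36.1102 = 32.6026.

subsidy = £32.60 per unit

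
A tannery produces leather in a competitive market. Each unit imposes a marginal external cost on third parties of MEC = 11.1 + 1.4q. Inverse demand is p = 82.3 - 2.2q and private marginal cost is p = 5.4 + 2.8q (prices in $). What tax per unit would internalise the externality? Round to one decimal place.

tax = $25.5 per unit

Social marginal cost = private MC + MEC = 16.5 + 4.2q.
Set SMC = demand: 16.5 + 4.2q = 82.3 - 2.2q → q* = 10.2813.
The Pigouvian tax equals MEC at q*: 11.1 + 1.4×10.2813 = 25.4938.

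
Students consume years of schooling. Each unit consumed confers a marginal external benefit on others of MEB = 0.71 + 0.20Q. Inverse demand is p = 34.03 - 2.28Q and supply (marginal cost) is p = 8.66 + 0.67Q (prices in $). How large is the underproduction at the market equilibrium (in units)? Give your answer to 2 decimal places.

Market equilibrium (private): 8.66 + 0.67Q = 34.03 - 2.28Q → Q_m = 8.6000.
Social marginal benefit = demand + MEB = 34.74 - 2.08Q.
Set SMB = MC: 34.74 - 2.08Q = 8.66 + 0.67Q → Q* = 9.4836.
Gap = |8.6000 − 9.4836| = 0.8836.

0.88 units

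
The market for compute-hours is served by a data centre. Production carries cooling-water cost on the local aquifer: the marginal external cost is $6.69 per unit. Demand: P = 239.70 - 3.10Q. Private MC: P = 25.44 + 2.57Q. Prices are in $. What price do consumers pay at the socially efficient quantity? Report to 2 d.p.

Social marginal cost = private MC + MEC = 32.13 + 2.57Q.
Set SMC = demand: 32.13 + 2.57Q = 239.70 - 3.10Q → Q* = 36.6085.
Consumer price on the demand curve at Q*: 239.70 − 3.10×36.6085 = 126.2137.

P = $126.21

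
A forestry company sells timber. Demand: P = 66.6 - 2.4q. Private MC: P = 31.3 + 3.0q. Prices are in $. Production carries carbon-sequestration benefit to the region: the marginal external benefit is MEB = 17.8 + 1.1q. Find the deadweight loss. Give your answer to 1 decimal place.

DWL = $72.6

Market equilibrium (private): 31.3 + 3.0q = 66.6 - 2.4q → q_m = 6.5370.
Social marginal cost = private MC − MEB = 13.5 + 1.9q.
Set SMC = demand: 13.5 + 1.9q = 66.6 - 2.4q → q* = 12.3488.
Between q* and q_m the wedge demand − SMC runs linearly from 0 to MEB(q_m), so the loss is a triangle.
DWL = ½ × 5.8118 × 24.9907 = 72.6205.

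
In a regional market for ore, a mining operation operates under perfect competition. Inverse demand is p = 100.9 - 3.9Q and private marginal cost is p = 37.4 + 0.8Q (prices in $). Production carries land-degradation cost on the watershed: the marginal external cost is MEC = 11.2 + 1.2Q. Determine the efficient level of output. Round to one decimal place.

Q* = 8.9

Social marginal cost = private MC + MEC = 48.6 + 2.0Q.
Set SMC = demand: 48.6 + 2.0Q = 100.9 - 3.9Q → Q* = 8.8644.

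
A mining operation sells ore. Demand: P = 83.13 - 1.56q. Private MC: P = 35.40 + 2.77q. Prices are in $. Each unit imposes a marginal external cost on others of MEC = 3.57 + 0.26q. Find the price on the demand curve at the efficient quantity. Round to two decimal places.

Social marginal cost = private MC + MEC = 38.97 + 3.03q.
Set SMC = demand: 38.97 + 3.03q = 83.13 - 1.56q → q* = 9.6209.
Consumer price on the demand curve at q*: 83.13 − 1.56×9.6209 = 68.1214.

P = $68.12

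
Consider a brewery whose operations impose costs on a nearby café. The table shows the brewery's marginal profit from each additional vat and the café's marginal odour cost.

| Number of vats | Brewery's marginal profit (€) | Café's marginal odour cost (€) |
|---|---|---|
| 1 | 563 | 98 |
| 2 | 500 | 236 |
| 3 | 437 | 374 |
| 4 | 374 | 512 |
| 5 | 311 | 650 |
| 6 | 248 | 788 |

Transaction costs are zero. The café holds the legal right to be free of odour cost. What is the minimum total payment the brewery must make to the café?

Efficient level: marginal profit ≥ marginal odour cost through level 3, so k* = 3.
With the café holding the right, the brewery must at least compensate total damage at k*: 98 + 236 + 374 = 708.

€708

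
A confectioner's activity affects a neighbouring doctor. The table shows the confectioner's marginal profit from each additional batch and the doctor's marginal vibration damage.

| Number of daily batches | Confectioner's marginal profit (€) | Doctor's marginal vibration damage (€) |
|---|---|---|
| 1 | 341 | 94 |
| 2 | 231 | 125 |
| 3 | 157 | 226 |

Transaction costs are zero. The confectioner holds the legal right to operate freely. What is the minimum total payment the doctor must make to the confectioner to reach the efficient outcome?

Left alone the confectioner would choose level 3 (marginal profit stays positive).
Efficient level: k* = 2 (marginal profit ≥ marginal vibration damage through 2).
The doctor must at least cover the confectioner's forgone profit from cutting 3→2: 157 = 157.

€157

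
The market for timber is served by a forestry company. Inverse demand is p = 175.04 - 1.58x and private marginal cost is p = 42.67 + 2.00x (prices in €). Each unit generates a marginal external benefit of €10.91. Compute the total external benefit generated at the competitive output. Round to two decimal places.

Market equilibrium (private): 42.67 + 2.00x = 175.04 - 1.58x → x_m = 36.9749.
Total external benefit = MEB × x_m = 10.91 × 36.9749 = 403.3962.

€403.40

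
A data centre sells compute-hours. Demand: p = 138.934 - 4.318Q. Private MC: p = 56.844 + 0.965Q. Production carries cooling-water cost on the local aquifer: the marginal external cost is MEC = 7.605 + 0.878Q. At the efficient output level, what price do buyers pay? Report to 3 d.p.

P = 86.730

Social marginal cost = private MC + MEC = 64.449 + 1.843Q.
Set SMC = demand: 64.449 + 1.843Q = 138.934 - 4.318Q → Q* = 12.0898.
Consumer price on the demand curve at Q*: 138.934 − 4.318×12.0898 = 86.7302.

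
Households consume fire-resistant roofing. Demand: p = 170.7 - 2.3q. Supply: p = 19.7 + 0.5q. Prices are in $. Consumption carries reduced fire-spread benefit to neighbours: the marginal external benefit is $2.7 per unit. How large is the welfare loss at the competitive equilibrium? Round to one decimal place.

DWL = $1.3

Market equilibrium (private): 19.7 + 0.5q = 170.7 - 2.3q → q_m = 53.9286.
Social marginal benefit = demand + MEB = 173.4 - 2.3q.
Set SMB = MC: 173.4 - 2.3q = 19.7 + 0.5q → q* = 54.8929.
Height of the DWL triangle at q_m is SMB(q_m) − MC(q_m) = MEB(q_m) = 2.7000.
DWL = ½ × 0.9643 × 2.7000 = 1.3018.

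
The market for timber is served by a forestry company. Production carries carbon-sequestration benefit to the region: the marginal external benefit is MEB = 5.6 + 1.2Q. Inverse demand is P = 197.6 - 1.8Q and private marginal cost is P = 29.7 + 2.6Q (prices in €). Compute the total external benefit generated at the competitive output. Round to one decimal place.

€1087.4

Market equilibrium (private): 29.7 + 2.6Q = 197.6 - 1.8Q → Q_m = 38.1591.
Total external benefit = ∫₀^{Q_m} (5.6 + 1.2Q) dQ = 5.6×38.1591 + ½×1.2×38.1591² = 1087.3611.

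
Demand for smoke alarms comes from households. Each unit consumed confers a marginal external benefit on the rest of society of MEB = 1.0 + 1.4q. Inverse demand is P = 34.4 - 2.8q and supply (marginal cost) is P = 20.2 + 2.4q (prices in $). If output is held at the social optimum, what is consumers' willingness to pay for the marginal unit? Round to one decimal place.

Social marginal benefit = demand + MEB = 35.4 - 1.4q.
Set SMB = MC: 35.4 - 1.4q = 20.2 + 2.4q → q* = 4.0000.
Consumer price on the demand curve at q*: 34.4 − 2.8×4.0000 = 23.2000.

P = $23.2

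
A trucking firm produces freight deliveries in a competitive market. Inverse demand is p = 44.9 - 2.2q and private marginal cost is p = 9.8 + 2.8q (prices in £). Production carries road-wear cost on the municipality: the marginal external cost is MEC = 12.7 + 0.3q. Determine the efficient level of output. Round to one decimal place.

q* = 4.2

Social marginal cost = private MC + MEC = 22.5 + 3.1q.
Set SMC = demand: 22.5 + 3.1q = 44.9 - 2.2q → q* = 4.2264.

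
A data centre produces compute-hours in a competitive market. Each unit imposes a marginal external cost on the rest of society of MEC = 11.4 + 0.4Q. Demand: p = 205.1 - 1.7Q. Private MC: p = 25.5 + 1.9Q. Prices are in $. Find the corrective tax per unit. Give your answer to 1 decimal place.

tax = $28.2 per unit

Social marginal cost = private MC + MEC = 36.9 + 2.3Q.
Set SMC = demand: 36.9 + 2.3Q = 205.1 - 1.7Q → Q* = 42.0500.
The Pigouvian tax equals MEC at Q*: 11.4 + 0.4×42.0500 = 28.2200.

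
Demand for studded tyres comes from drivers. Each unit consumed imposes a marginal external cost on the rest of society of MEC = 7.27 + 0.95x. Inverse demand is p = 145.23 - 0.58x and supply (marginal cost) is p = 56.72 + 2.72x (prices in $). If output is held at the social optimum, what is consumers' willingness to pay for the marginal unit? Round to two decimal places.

Social marginal benefit = demand − MEC = 137.96 - 1.53x.
Set SMB = MC: 137.96 - 1.53x = 56.72 + 2.72x → x* = 19.1153.
Consumer price on the demand curve at x*: 145.23 − 0.58×19.1153 = 134.1431.

P = $134.14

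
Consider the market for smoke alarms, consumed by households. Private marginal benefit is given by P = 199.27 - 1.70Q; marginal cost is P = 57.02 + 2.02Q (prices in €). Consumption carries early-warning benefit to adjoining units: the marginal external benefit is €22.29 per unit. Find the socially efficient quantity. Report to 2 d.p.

Q* = 44.23

Social marginal benefit = demand + MEB = 221.56 - 1.70Q.
Set SMB = MC: 221.56 - 1.70Q = 57.02 + 2.02Q → Q* = 44.2312.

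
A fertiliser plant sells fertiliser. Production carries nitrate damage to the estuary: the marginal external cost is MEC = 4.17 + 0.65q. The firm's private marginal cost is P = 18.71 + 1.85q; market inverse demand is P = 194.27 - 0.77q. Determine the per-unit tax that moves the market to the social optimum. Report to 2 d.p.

tax = 38.24 per unit

Social marginal cost = private MC + MEC = 22.88 + 2.50q.
Set SMC = demand: 22.88 + 2.50q = 194.27 - 0.77q → q* = 52.4128.
The Pigouvian tax equals MEC at q*: 4.17 + 0.65×52.4128 = 38.2383.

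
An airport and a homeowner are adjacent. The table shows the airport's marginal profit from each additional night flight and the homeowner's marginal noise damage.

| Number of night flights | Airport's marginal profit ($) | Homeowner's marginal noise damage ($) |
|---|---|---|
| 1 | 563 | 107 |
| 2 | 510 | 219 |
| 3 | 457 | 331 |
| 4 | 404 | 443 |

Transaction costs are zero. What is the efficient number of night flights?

3

Bargaining reaches the level where marginal profit last exceeds marginal noise damage.
That holds through level 3 (457 ≥ 331) but not at 4 (404 < 443).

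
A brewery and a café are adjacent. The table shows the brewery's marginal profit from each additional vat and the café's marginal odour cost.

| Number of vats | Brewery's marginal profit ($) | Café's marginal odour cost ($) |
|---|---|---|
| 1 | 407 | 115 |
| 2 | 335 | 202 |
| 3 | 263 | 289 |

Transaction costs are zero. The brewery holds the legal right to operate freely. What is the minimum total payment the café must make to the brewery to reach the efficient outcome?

Left alone the brewery would choose level 3 (marginal profit stays positive).
Efficient level: k* = 2 (marginal profit ≥ marginal odour cost through 2).
The café must at least cover the brewery's forgone profit from cutting 3→2: 263 = 263.

$263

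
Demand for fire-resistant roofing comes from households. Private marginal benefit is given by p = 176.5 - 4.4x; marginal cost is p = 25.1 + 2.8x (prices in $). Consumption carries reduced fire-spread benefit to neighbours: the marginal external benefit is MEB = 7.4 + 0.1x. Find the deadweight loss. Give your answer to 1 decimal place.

DWL = $6.4

Market equilibrium (private): 25.1 + 2.8x = 176.5 - 4.4x → x_m = 21.0278.
Social marginal benefit = demand + MEB = 183.9 - 4.3x.
Set SMB = MC: 183.9 - 4.3x = 25.1 + 2.8x → x* = 22.3662.
The welfare-loss triangle has base |x_m − x*| and height MEB(x_m) (the vertical gap between SMB and MC is zero at x* and MEB at x_m).
DWL = ½ × 1.3384 × 9.5028 = 6.3593.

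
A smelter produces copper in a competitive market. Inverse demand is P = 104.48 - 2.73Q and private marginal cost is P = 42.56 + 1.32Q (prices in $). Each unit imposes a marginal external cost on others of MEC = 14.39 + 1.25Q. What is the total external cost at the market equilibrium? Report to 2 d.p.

Market equilibrium (private): 42.56 + 1.32Q = 104.48 - 2.73Q → Q_m = 15.2889.
Total external cost = ∫₀^{Q_m} (14.39 + 1.25Q) dQ = 14.39×15.2889 + ½×1.25×15.2889² = 366.1013.

$366.10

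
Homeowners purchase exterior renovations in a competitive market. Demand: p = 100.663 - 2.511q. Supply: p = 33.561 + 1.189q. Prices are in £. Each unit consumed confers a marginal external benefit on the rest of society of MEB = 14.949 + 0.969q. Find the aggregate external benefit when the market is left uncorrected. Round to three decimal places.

£430.464

Market equilibrium (private): 33.561 + 1.189q = 100.663 - 2.511q → q_m = 18.1357.
Total external benefit = ∫₀^{q_m} (14.949 + 0.969q) dq = 14.949×18.1357 + ½×0.969×18.1357² = 430.4644.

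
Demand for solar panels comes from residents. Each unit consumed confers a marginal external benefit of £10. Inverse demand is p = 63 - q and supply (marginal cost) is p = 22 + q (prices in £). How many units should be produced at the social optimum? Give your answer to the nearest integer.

Social marginal benefit = demand + MEB = 73 - q.
Set SMB = MC: 73 - q = 22 + q → q* = 25.5000.

q* = 26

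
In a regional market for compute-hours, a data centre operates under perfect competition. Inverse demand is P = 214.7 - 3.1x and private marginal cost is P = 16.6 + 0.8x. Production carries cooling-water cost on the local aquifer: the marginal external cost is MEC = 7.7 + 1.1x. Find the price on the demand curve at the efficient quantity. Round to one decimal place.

Social marginal cost = private MC + MEC = 24.3 + 1.9x.
Set SMC = demand: 24.3 + 1.9x = 214.7 - 3.1x → x* = 38.0800.
Consumer price on the demand curve at x*: 214.7 − 3.1×38.0800 = 96.6520.

P = 96.7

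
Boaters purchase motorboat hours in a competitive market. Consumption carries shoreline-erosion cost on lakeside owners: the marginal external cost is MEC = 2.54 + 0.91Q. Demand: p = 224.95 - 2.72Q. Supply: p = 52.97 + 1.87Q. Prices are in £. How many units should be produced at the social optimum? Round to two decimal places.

Q* = 30.81

Social marginal benefit = demand − MEC = 222.41 - 3.63Q.
Set SMB = MC: 222.41 - 3.63Q = 52.97 + 1.87Q → Q* = 30.8073.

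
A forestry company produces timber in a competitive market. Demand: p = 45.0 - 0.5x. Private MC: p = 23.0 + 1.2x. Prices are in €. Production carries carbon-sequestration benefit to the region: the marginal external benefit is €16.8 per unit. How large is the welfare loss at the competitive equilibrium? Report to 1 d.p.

DWL = €83.0

Market equilibrium (private): 23.0 + 1.2x = 45.0 - 0.5x → x_m = 12.9412.
Social marginal cost = private MC − MEB = 6.2 + 1.2x.
Set SMC = demand: 6.2 + 1.2x = 45.0 - 0.5x → x* = 22.8235.
The loss is the area between SMC and demand from x* to x_m; with linear curves that's a triangle of height MEB(x_m).
DWL = ½ × 9.8823 × 16.8000 = 83.0113.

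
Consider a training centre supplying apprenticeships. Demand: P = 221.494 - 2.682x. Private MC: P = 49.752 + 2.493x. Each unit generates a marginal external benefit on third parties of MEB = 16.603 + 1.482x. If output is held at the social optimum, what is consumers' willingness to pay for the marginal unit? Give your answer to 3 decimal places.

Social marginal cost = private MC − MEB = 33.149 + 1.011x.
Set SMC = demand: 33.149 + 1.011x = 221.494 - 2.682x → x* = 51.0005.
Consumer price on the demand curve at x*: 221.494 − 2.682×51.0005 = 84.7107.

P = 84.711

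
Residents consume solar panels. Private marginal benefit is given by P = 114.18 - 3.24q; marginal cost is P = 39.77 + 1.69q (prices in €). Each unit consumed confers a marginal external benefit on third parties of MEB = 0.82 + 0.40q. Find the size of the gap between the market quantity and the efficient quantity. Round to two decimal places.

Market equilibrium (private): 39.77 + 1.69q = 114.18 - 3.24q → q_m = 15.0933.
Social marginal benefit = demand + MEB = 115.00 - 2.84q.
Set SMB = MC: 115.00 - 2.84q = 39.77 + 1.69q → q* = 16.6071.
Gap = |15.0933 − 16.6071| = 1.5138.

1.51 units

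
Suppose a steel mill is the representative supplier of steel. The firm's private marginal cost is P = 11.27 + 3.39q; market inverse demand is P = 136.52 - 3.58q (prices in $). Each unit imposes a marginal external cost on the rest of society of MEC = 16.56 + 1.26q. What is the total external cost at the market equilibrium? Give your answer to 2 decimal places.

Market equilibrium (private): 11.27 + 3.39q = 136.52 - 3.58q → q_m = 17.9699.
Total external cost = ∫₀^{q_m} (16.56 + 1.26q) dq = 16.56×17.9699 + ½×1.26×17.9699² = 501.0194.

$501.02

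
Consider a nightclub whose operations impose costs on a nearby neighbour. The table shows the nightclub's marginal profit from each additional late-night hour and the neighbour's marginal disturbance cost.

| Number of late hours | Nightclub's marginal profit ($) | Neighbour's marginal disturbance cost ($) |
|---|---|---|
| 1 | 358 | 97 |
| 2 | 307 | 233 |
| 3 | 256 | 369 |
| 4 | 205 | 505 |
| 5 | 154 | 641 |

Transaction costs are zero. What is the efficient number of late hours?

2

Bargaining reaches the level where marginal profit last exceeds marginal disturbance cost.
That holds through level 2 (307 ≥ 233) but not at 3 (256 < 369).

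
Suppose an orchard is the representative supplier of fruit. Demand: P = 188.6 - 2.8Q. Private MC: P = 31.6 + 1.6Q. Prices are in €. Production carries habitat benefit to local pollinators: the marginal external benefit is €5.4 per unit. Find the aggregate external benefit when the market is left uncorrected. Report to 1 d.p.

€192.7

Market equilibrium (private): 31.6 + 1.6Q = 188.6 - 2.8Q → Q_m = 35.6818.
Total external benefit = MEB × Q_m = 5.4 × 35.6818 = 192.6817.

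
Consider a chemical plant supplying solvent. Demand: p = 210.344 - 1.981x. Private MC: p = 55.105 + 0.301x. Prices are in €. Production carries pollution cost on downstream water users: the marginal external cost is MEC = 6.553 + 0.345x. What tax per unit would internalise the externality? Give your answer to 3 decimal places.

tax = €26.080 per unit

Social marginal cost = private MC + MEC = 61.658 + 0.646x.
Set SMC = demand: 61.658 + 0.646x = 210.344 - 1.981x → x* = 56.5992.
The Pigouvian tax equals MEC at x*: 6.553 + 0.345×56.5992 = 26.0797.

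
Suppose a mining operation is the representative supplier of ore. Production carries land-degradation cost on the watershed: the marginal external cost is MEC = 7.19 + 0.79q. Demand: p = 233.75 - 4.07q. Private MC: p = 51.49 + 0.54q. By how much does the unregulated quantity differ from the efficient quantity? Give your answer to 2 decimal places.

7.12 units

Market equilibrium (private): 51.49 + 0.54q = 233.75 - 4.07q → q_m = 39.5358.
Social marginal cost = private MC + MEC = 58.68 + 1.33q.
Set SMC = demand: 58.68 + 1.33q = 233.75 - 4.07q → q* = 32.4204.
Gap = |39.5358 − 32.4204| = 7.1154.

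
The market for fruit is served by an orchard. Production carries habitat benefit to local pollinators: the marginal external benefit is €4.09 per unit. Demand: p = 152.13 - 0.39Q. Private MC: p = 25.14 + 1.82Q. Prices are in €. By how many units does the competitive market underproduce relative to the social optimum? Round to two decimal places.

1.85 units

Market equilibrium (private): 25.14 + 1.82Q = 152.13 - 0.39Q → Q_m = 57.4615.
Social marginal cost = private MC − MEB = 21.05 + 1.82Q.
Set SMC = demand: 21.05 + 1.82Q = 152.13 - 0.39Q → Q* = 59.3122.
Gap = |57.4615 − 59.3122| = 1.8507.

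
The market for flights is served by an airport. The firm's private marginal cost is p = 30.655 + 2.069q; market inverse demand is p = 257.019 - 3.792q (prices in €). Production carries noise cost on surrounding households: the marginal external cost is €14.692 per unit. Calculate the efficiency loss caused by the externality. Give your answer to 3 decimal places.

DWL = €18.415

Market equilibrium (private): 30.655 + 2.069q = 257.019 - 3.792q → q_m = 38.6221.
Social marginal cost = private MC + MEC = 45.347 + 2.069q.
Set SMC = demand: 45.347 + 2.069q = 257.019 - 3.792q → q* = 36.1153.
Between q* and q_m the wedge SMC − demand runs linearly from 0 to MEC(q_m), so the loss is a triangle.
DWL = ½ × 2.5068 × 14.6920 = 18.4150.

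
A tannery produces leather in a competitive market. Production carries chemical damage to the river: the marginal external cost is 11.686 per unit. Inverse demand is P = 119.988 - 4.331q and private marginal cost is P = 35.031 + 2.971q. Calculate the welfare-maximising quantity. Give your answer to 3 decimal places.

Social marginal cost = private MC + MEC = 46.717 + 2.971q.
Set SMC = demand: 46.717 + 2.971q = 119.988 - 4.331q → q* = 10.0344.

q* = 10.034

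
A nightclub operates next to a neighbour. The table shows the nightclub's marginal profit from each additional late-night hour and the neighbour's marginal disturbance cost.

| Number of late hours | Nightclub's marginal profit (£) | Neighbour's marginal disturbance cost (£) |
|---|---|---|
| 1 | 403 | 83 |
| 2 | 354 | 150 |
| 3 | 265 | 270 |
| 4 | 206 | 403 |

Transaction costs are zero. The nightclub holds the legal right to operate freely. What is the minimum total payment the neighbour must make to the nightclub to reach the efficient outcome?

Left alone the nightclub would choose level 4 (marginal profit stays positive).
Efficient level: k* = 2 (marginal profit ≥ marginal disturbance cost through 2).
The neighbour must at least cover the nightclub's forgone profit from cutting 4→2: 265 + 206 = 471.

£471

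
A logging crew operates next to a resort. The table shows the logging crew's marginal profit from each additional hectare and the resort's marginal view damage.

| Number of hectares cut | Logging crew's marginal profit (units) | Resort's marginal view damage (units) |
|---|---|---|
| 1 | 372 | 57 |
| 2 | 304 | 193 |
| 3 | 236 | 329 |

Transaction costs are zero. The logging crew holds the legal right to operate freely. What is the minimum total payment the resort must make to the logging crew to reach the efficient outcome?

236

Left alone the logging crew would choose level 3 (marginal profit stays positive).
Efficient level: k* = 2 (marginal profit ≥ marginal view damage through 2).
The resort must at least cover the logging crew's forgone profit from cutting 3→2: 236 = 236.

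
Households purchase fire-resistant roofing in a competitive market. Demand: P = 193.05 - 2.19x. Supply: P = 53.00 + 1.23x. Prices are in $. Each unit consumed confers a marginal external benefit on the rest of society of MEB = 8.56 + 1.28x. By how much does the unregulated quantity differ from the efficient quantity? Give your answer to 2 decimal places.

28.49 units

Market equilibrium (private): 53.00 + 1.23x = 193.05 - 2.19x → x_m = 40.9503.
Social marginal benefit = demand + MEB = 201.61 - 0.91x.
Set SMB = MC: 201.61 - 0.91x = 53.00 + 1.23x → x* = 69.4439.
Gap = |40.9503 − 69.4439| = 28.4936.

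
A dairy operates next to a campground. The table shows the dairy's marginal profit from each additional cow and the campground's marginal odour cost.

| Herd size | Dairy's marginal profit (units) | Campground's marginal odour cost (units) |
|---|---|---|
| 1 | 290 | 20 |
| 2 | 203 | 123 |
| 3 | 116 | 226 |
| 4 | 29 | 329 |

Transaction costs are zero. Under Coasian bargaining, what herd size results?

Bargaining reaches the level where marginal profit last exceeds marginal odour cost.
That holds through level 2 (203 ≥ 123) but not at 3 (116 < 226).

2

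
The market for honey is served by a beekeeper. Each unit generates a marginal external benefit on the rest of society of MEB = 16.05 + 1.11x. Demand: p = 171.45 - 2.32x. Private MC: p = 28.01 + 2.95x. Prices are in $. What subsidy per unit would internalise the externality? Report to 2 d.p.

subsidy = $58.61 per unit

Social marginal cost = private MC − MEB = 11.96 + 1.84x.
Set SMC = demand: 11.96 + 1.84x = 171.45 - 2.32x → x* = 38.3389.
The Pigouvian subsidy equals MEB at x*: 16.05 + 1.11×38.3389 = 58.6062.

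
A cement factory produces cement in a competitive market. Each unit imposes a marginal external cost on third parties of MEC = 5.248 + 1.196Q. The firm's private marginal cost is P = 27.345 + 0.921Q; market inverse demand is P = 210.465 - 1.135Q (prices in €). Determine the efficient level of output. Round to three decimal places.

Social marginal cost = private MC + MEC = 32.593 + 2.117Q.
Set SMC = demand: 32.593 + 2.117Q = 210.465 - 1.135Q → Q* = 54.6962.

Q* = 54.696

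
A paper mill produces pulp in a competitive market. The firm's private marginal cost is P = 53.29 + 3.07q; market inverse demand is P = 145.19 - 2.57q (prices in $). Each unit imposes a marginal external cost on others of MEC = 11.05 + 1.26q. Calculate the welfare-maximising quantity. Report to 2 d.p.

Social marginal cost = private MC + MEC = 64.34 + 4.33q.
Set SMC = demand: 64.34 + 4.33q = 145.19 - 2.57q → q* = 11.7174.

q* = 11.72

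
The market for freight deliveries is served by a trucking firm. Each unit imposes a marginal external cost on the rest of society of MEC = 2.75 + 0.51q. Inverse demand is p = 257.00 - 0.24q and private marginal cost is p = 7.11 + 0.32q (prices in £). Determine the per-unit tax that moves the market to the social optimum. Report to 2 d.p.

Social marginal cost = private MC + MEC = 9.86 + 0.83q.
Set SMC = demand: 9.86 + 0.83q = 257.00 - 0.24q → q* = 230.9720.
The Pigouvian tax equals MEC at q*: 2.75 + 0.51×230.9720 = 120.5457.

tax = £120.55 per unit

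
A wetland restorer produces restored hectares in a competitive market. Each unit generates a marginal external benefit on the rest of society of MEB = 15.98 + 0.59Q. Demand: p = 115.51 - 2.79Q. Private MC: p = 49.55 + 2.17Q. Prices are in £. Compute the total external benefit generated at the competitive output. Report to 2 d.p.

Market equilibrium (private): 49.55 + 2.17Q = 115.51 - 2.79Q → Q_m = 13.2984.
Total external benefit = ∫₀^{Q_m} (15.98 + 0.59Q) dQ = 15.98×13.2984 + ½×0.59×13.2984² = 264.6784.

£264.68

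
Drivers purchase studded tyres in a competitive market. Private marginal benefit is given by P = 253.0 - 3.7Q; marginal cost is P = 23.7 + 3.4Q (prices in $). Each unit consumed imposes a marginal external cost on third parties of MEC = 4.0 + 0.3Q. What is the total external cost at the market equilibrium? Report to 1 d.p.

Market equilibrium (private): 23.7 + 3.4Q = 253.0 - 3.7Q → Q_m = 32.2958.
Total external cost = ∫₀^{Q_m} (4.0 + 0.3Q) dQ = 4.0×32.2958 + ½×0.3×32.2958² = 285.6360.

$285.6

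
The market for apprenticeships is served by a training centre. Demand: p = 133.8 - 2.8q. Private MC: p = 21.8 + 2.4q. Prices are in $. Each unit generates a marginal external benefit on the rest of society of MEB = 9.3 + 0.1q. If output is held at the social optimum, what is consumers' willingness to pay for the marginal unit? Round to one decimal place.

P = $67.2

Social marginal cost = private MC − MEB = 12.5 + 2.3q.
Set SMC = demand: 12.5 + 2.3q = 133.8 - 2.8q → q* = 23.7843.
Consumer price on the demand curve at q*: 133.8 − 2.8×23.7843 = 67.2040.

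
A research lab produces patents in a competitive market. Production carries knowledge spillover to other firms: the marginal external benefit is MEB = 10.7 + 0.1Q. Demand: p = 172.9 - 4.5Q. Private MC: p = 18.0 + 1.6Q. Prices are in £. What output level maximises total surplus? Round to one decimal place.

Social marginal cost = private MC − MEB = 7.3 + 1.5Q.
Set SMC = demand: 7.3 + 1.5Q = 172.9 - 4.5Q → Q* = 27.6000.

Q* = 27.6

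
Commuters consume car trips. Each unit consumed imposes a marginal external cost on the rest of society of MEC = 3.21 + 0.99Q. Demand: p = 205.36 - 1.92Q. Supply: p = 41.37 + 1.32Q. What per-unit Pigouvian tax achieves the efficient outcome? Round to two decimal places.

Social marginal benefit = demand − MEC = 202.15 - 2.91Q.
Set SMB = MC: 202.15 - 2.91Q = 41.37 + 1.32Q → Q* = 38.0095.
The Pigouvian tax equals MEC at Q*: 3.21 + 0.99×38.0095 = 40.8394.

tax = 40.84 per unit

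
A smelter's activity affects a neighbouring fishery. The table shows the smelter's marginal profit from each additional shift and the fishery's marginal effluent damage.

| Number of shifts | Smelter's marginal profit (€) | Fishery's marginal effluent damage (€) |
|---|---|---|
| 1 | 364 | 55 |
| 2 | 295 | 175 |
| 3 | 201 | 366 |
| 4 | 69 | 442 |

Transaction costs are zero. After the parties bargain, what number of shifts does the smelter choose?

2

Bargaining reaches the level where marginal profit last exceeds marginal effluent damage.
That holds through level 2 (295 ≥ 175) but not at 3 (201 < 366).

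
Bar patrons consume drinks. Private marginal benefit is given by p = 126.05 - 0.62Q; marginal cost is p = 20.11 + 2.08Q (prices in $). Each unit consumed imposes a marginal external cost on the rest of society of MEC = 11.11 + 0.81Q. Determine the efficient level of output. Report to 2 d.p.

Q* = 27.02

Social marginal benefit = demand − MEC = 114.94 - 1.43Q.
Set SMB = MC: 114.94 - 1.43Q = 20.11 + 2.08Q → Q* = 27.0171.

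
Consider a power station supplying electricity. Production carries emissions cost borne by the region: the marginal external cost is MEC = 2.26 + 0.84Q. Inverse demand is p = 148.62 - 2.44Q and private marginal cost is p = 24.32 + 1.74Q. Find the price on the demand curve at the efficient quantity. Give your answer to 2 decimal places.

P = 89.30

Social marginal cost = private MC + MEC = 26.58 + 2.58Q.
Set SMC = demand: 26.58 + 2.58Q = 148.62 - 2.44Q → Q* = 24.3108.
Consumer price on the demand curve at Q*: 148.62 − 2.44×24.3108 = 89.3016.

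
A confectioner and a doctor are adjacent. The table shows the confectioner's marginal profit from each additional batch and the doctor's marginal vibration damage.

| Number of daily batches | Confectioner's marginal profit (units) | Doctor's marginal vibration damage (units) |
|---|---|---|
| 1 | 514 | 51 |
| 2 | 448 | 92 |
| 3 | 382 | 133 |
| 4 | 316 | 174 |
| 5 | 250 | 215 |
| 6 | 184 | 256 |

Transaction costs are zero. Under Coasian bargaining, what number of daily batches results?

5

Bargaining reaches the level where marginal profit last exceeds marginal vibration damage.
That holds through level 5 (250 ≥ 215) but not at 6 (184 < 256).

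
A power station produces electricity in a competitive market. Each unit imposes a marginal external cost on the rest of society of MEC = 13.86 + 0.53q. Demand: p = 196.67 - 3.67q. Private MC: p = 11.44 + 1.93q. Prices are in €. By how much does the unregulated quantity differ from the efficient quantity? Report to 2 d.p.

Market equilibrium (private): 11.44 + 1.93q = 196.67 - 3.67q → q_m = 33.0768.
Social marginal cost = private MC + MEC = 25.30 + 2.46q.
Set SMC = demand: 25.30 + 2.46q = 196.67 - 3.67q → q* = 27.9560.
Gap = |33.0768 − 27.9560| = 5.1208.

5.12 units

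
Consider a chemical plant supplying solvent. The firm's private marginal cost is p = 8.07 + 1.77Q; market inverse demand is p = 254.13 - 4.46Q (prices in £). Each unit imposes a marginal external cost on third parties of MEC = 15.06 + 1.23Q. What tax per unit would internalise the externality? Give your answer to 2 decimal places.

tax = £53.15 per unit

Social marginal cost = private MC + MEC = 23.13 + 3.00Q.
Set SMC = demand: 23.13 + 3.00Q = 254.13 - 4.46Q → Q* = 30.9651.
The Pigouvian tax equals MEC at Q*: 15.06 + 1.23×30.9651 = 53.1471.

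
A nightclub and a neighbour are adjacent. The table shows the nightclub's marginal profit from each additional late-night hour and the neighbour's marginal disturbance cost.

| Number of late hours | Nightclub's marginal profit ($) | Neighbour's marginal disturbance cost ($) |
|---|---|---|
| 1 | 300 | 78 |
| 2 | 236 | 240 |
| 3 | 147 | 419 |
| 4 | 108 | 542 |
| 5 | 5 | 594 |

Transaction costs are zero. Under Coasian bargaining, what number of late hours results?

Bargaining reaches the level where marginal profit last exceeds marginal disturbance cost.
That holds through level 1 (300 ≥ 78) but not at 2 (236 < 240).

1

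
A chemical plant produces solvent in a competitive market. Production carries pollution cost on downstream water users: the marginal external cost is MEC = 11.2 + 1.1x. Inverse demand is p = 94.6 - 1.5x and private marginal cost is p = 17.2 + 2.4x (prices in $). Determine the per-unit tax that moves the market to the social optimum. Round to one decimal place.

tax = $25.8 per unit

Social marginal cost = private MC + MEC = 28.4 + 3.5x.
Set SMC = demand: 28.4 + 3.5x = 94.6 - 1.5x → x* = 13.2400.
The Pigouvian tax equals MEC at x*: 11.2 + 1.1×13.2400 = 25.7640.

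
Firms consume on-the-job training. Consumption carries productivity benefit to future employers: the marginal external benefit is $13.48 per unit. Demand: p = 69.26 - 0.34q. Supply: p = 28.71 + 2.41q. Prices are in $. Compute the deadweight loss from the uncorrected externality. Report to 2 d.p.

DWL = $33.04

Market equilibrium (private): 28.71 + 2.41q = 69.26 - 0.34q → q_m = 14.7455.
Social marginal benefit = demand + MEB = 82.74 - 0.34q.
Set SMB = MC: 82.74 - 0.34q = 28.71 + 2.41q → q* = 19.6473.
Between q* and q_m the wedge SMB − MC runs linearly from 0 to MEB(q_m), so the loss is a triangle.
DWL = ½ × 4.9018 × 13.4800 = 33.0381.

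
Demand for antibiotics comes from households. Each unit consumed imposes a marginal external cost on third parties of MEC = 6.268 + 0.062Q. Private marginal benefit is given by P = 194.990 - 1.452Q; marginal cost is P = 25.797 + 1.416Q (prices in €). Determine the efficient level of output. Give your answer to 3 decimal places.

Q* = 55.606

Social marginal benefit = demand − MEC = 188.722 - 1.514Q.
Set SMB = MC: 188.722 - 1.514Q = 25.797 + 1.416Q → Q* = 55.6058.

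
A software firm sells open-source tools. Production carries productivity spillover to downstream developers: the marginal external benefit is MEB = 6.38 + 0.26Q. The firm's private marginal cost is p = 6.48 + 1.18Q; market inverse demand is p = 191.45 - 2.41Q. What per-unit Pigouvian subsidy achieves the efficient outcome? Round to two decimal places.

subsidy = 21.32 per unit

Social marginal cost = private MC − MEB = 0.10 + 0.92Q.
Set SMC = demand: 0.10 + 0.92Q = 191.45 - 2.41Q → Q* = 57.4625.
The Pigouvian subsidy equals MEB at Q*: 6.38 + 0.26×57.4625 = 21.3203.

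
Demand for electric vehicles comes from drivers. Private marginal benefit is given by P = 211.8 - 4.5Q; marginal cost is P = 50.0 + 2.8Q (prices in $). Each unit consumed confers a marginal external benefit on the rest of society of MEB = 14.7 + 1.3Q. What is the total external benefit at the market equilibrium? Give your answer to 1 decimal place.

Market equilibrium (private): 50.0 + 2.8Q = 211.8 - 4.5Q → Q_m = 22.1644.
Total external benefit = ∫₀^{Q_m} (14.7 + 1.3Q) dQ = 14.7×22.1644 + ½×1.3×22.1644² = 645.1361.

$645.1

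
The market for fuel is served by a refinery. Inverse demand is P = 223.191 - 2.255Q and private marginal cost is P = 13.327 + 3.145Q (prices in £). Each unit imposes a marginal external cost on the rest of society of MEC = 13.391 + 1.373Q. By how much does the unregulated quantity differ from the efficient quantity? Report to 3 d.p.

Market equilibrium (private): 13.327 + 3.145Q = 223.191 - 2.255Q → Q_m = 38.8637.
Social marginal cost = private MC + MEC = 26.718 + 4.518Q.
Set SMC = demand: 26.718 + 4.518Q = 223.191 - 2.255Q → Q* = 29.0083.
Gap = |38.8637 − 29.0083| = 9.8554.

9.855 units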